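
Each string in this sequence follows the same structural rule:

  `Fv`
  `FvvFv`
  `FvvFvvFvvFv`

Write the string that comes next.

Each string is two copies of the previous one joined by 'v'.
Doubling FvvFvvFvvFv with 'v' between the halves:

FvvFvvFvvFvvFvvFvvFvvFv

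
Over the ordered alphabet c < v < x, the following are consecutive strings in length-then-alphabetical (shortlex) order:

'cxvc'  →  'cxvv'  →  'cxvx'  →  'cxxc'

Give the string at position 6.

cxxx

Continuing the enumeration 2 steps past cxxc: cxxc → cxxv → (answer).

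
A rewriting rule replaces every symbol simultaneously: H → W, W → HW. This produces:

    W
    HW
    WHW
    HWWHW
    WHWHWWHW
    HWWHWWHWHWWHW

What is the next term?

Rewriting the 13 symbols of HWWHWWHWHWWHW one by one yields W HW HW W HW HW W HW W HW HW W HW; concatenated:

WHWHWWHWHWWHWWHWHWWHW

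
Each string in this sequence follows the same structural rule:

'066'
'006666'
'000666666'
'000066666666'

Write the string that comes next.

The n-th term is n 0's then 2n 6's (n = 1, 2, …).
At n = 5 the blocks have lengths 5, 10.

000006666666666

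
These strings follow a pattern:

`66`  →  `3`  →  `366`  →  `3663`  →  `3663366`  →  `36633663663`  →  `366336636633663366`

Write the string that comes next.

36633663663366336636633663663

This is a Fibonacci-style word recurrence s(k) = s(k−1)·s(k−2): e.g. 3·66 = 366.
The next term joins 366336636633663366 and 36633663663.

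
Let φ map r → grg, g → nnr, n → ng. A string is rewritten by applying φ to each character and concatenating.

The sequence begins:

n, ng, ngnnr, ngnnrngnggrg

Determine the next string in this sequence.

ngnnrngnggrgngnnrngnnrnnrgrgnnr

Rewriting each symbol of ngnnrngnggrg: n→ng, g→nnr, n→ng, n→ng, r→grg, n→ng, g→nnr, n→ng, g→nnr, g→nnr, r→grg, g→nnr, which concatenates to ng nnr ng ng grg ng nnr ng nnr nnr grg nnr.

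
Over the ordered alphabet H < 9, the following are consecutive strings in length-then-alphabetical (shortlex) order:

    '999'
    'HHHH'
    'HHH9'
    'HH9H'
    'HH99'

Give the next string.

H9HH

Treat HH99 as a base-2 numeral over the given alphabet and add one, carrying through any trailing 9's.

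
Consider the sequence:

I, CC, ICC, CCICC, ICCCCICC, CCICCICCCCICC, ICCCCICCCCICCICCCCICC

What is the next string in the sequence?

Each term (from the third on) is the two preceding terms concatenated in order: term 3 = I·CC = ICC.
So term 8 is CCICCICCCCICC·ICCCCICCCCICCICCCCICC.

CCICCICCCCICCICCCCICCCCICCICCCCICC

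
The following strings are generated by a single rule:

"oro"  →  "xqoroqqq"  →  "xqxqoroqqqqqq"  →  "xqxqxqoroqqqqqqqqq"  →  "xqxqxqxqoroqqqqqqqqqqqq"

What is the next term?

xqxqxqxqxqoroqqqqqqqqqqqqqqq

Every step adds xq to the front and qqq to the end of the previous string.
So the next term is xq·xqxqxqxqoroqqqqqqqqqqqq·qqq.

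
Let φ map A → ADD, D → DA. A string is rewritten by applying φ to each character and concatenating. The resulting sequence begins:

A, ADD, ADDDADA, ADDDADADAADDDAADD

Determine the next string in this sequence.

Rewriting the 17 symbols of ADDDADADAADDDAADD one by one yields ADD DA DA DA ADD DA ADD DA ADD ADD DA DA DA ADD ADD DA DA; concatenated:

ADDDADADAADDDAADDDAADDADDDADADAADDADDDADA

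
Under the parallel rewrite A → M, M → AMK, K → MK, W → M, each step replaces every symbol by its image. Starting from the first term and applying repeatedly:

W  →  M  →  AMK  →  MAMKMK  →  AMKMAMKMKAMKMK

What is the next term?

Replace each of the 14 characters of AMKMAMKMKAMKMK in place — M AMK MK AMK M AMK MK AMK MK M AMK MK AMK MK — and concatenate.

MAMKMKAMKMAMKMKAMKMKMAMKMKAMKMK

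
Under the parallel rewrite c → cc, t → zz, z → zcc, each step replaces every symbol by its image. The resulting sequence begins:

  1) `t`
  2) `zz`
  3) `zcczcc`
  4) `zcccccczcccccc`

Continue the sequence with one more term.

Rewriting the 14 symbols of zcccccczcccccc one by one yields zcc cc cc cc cc cc cc zcc cc cc cc cc cc cc; concatenated:

zcccccccccccccczcccccccccccccc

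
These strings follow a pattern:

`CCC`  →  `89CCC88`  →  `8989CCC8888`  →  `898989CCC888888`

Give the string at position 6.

s(k+1) = 89·s(k)·88, so each term gains 89 as a prefix and 88 as a suffix.
From 898989CCC888888, 2 further steps: 898989CCC888888 → 89898989CCC88888888 → (answer).

8989898989CCC8888888888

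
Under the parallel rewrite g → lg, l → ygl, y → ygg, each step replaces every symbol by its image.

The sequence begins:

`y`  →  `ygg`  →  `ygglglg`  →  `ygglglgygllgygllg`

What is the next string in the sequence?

Rewriting the 17 symbols of ygglglgygllgygllg one by one yields ygg lg lg ygl lg ygl lg ygg lg ygl ygl lg ygg lg ygl ygl lg; concatenated:

ygglglgygllgygllgygglgyglygllgygglgyglygllg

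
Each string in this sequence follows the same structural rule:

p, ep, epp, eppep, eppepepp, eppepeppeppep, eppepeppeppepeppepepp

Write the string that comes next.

Each term (from the third on) is the previous term followed by the one before it: term 3 = ep·p = epp.
So term 8 is eppepeppeppepeppepepp·eppepeppeppep.

eppepeppeppepeppepeppeppepeppeppep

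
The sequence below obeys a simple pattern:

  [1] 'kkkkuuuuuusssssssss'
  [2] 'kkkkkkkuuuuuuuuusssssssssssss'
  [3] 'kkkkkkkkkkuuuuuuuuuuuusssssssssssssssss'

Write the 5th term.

Each string has the form k^{3n-2} u^{3n} s^{4n+1}, where the shown terms are n = 2, 3, 4.
At n = 6 the blocks have lengths 16, 18, 25.

kkkkkkkkkkkkkkkkuuuuuuuuuuuuuuuuuusssssssssssssssssssssssss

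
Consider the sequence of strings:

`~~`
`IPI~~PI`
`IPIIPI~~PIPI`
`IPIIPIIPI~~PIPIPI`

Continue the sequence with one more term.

IPIIPIIPIIPI~~PIPIPIPI

s(k+1) = IPI·s(k)·PI, so each term gains IPI as a prefix and PI as a suffix.
So the next term is IPI·IPIIPIIPI~~PIPIPI·PI.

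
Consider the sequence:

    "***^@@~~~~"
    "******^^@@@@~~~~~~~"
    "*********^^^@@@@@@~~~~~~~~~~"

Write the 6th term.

Reading off run lengths: * runs 3, 6, 9; ^ runs 1, 2, 3; @ runs 2, 4, 6; ~ runs 4, 7, 10 — each is linear in n (n = 1, 2, …).
Setting n = 6 gives 18, 6, 12, 19 characters in each block.

******************^^^^^^@@@@@@@@@@@@~~~~~~~~~~~~~~~~~~~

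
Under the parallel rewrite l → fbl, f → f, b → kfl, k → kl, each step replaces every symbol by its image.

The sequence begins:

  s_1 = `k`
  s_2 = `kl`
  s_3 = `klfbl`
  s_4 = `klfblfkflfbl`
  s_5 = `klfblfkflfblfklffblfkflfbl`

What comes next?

Rewriting the 26 symbols of klfblfkflfblfklffblfkflfbl one by one yields kl fbl f kfl fbl f kl f fbl f kfl fbl f kl fbl f f kfl fbl f kl f fbl f kfl fbl; concatenated:

klfblfkflfblfklffblfkflfblfklfblffkflfblfklffblfkflfbl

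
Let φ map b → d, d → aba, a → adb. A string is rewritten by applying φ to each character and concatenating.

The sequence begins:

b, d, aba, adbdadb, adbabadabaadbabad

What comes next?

Applying the rule to each of the 17 symbols of adbabadabaadbabad gives the pieces adb aba d adb d adb aba adb d adb adb aba d adb d adb aba, which concatenate to the answer.

adbabadadbdadbabaadbdadbadbabadadbdadbaba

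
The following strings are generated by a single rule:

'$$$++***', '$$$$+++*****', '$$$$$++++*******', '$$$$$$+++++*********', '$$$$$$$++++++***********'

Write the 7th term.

$$$$$$$$$++++++++***************

The n-th term is n+1 $'s then n +'s then 2n-1 *'s, where the shown terms are n = 2, 3, 4, 5, 6.
Setting n = 8 gives 9, 8, 15 characters in each block.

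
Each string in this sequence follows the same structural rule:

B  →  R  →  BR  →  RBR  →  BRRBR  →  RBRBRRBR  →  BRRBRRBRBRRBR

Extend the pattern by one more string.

RBRBRRBRBRRBRRBRBRRBR

Each term (from the third on) is the two preceding terms concatenated in order: term 3 = B·R = BR.
The next term joins RBRBRRBR and BRRBRRBRBRRBR.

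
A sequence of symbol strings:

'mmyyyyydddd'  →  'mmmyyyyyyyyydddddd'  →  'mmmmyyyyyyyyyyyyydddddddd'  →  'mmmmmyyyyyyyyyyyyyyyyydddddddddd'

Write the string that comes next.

mmmmmmyyyyyyyyyyyyyyyyyyyyydddddddddddd

The n-th term is n+1 m's then 4n+1 y's then 2n+2 d's (n = 1, 2, …).
For the next term, n = 5, so the run lengths are 6, 21, 12.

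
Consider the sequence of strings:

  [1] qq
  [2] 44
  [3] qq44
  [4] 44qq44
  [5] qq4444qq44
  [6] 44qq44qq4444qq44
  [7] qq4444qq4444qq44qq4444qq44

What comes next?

44qq44qq4444qq44qq4444qq4444qq44qq4444qq44

Each term (from the third on) is the two preceding terms concatenated in order: term 3 = qq·44 = qq44.
Continuing: 44qq44qq4444qq44 · qq4444qq4444qq44qq4444qq44 gives term 8.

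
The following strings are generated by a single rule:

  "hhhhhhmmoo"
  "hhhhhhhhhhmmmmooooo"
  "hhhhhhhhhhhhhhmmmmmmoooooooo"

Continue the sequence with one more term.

hhhhhhhhhhhhhhhhhhmmmmmmmmooooooooooo

The n-th term is 4n+2 h's then 2n m's then 3n-1 o's (n = 1, 2, …).
At n = 4 the blocks have lengths 18, 8, 11.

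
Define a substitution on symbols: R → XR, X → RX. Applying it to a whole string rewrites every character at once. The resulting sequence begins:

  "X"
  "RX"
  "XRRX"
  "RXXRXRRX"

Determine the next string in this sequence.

Expanding RXXRXRRX: R→XR, X→RX, X→RX, R→XR, X→RX, R→XR, R→XR, X→RX. Concatenated: XR RX RX XR RX XR XR RX.

XRRXRXXRRXXRXRRX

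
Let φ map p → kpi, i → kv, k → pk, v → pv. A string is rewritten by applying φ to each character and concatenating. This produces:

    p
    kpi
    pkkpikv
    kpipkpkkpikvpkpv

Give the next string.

pkkpikvkpipkkpipkpkkpikvpkpvkpipkkpipv

Replace each of the 16 characters of kpipkpkkpikvpkpv in place — pk kpi kv kpi pk kpi pk pk kpi kv pk pv kpi pk kpi pv — and concatenate.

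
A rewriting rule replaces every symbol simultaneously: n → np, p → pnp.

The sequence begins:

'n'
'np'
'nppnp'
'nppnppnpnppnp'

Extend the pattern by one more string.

Rewriting the 13 symbols of nppnppnpnppnp one by one yields np pnp pnp np pnp pnp np pnp np pnp pnp np pnp; concatenated:

nppnppnpnppnppnpnppnpnppnppnpnppnp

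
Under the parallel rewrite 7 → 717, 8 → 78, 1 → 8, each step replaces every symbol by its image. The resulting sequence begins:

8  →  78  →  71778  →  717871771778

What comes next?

Rewriting each symbol of 717871771778: 7→717, 1→8, 7→717, 8→78, 7→717, 1→8, 7→717, 7→717, 1→8, 7→717, 7→717, 8→78, which concatenates to 717 8 717 78 717 8 717 717 8 717 717 78.

7178717787178717717871771778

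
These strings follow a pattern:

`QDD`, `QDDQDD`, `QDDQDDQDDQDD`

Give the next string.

s(k+1) = s(k)·s(k) — each term doubles the last.
So the next term is two copies of QDDQDDQDDQDD.

QDDQDDQDDQDDQDDQDDQDDQDD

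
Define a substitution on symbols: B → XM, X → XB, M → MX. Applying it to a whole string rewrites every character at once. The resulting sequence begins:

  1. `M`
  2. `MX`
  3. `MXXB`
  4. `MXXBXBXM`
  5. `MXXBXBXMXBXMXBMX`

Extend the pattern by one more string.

Rewriting the 16 symbols of MXXBXBXMXBXMXBMX one by one yields MX XB XB XM XB XM XB MX XB XM XB MX XB XM MX XB; concatenated:

MXXBXBXMXBXMXBMXXBXMXBMXXBXMMXXB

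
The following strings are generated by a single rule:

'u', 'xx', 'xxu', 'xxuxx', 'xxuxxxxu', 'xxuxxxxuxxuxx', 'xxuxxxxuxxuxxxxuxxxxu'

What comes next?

xxuxxxxuxxuxxxxuxxxxuxxuxxxxuxxuxx

This is a Fibonacci-style word recurrence s(k) = s(k−1)·s(k−2): e.g. xx·u = xxu.
So term 8 is xxuxxxxuxxuxxxxuxxxxu·xxuxxxxuxxuxx.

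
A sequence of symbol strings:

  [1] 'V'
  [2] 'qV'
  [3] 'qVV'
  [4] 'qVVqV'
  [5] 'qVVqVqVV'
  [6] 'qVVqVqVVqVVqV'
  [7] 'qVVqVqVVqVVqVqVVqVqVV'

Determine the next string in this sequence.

qVVqVqVVqVVqVqVVqVqVVqVVqVqVVqVVqV

This is a Fibonacci-style word recurrence s(k) = s(k−1)·s(k−2): e.g. qV·V = qVV.
Continuing: qVVqVqVVqVVqVqVVqVqVV · qVVqVqVVqVVqV gives term 8.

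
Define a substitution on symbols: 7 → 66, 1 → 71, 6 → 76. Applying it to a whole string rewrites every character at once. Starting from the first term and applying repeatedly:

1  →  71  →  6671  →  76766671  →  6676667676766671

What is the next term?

Rewriting the 16 symbols of 6676667676766671 one by one yields 76 76 66 76 76 76 66 76 66 76 66 76 76 76 66 71; concatenated:

76766676767666766676667676766671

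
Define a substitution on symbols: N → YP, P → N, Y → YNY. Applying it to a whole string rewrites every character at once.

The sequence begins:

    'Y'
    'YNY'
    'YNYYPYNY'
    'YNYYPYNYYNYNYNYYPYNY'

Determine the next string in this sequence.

YNYYPYNYYNYNYNYYPYNYYNYYPYNYYPYNYYPYNYYNYNYNYYPYNY

φ(YNYYPYNYYNYNYNYYPYNY) expands symbol-by-symbol to YNY YP YNY YNY N YNY YP YNY YNY YP YNY YP YNY YP YNY YNY N YNY YP YNY; joining the 20 pieces gives the next term.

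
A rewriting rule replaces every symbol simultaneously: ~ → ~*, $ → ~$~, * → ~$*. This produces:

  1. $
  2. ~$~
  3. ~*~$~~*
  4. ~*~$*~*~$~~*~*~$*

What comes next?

Replace each of the 17 characters of ~*~$*~*~$~~*~*~$* in place — ~* ~$* ~* ~$~ ~$* ~* ~$* ~* ~$~ ~* ~* ~$* ~* ~$* ~* ~$~ ~$* — and concatenate.

~*~$*~*~$~~$*~*~$*~*~$~~*~*~$*~*~$*~*~$~~$*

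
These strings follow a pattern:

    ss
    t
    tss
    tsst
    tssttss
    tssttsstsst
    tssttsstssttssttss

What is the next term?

tssttsstssttssttsstssttsstsst

From term 3 onward, concatenate the last term with the second-to-last: t·ss = tss, tss·t = tsst, …
So term 8 is tssttsstssttssttss·tssttsstsst.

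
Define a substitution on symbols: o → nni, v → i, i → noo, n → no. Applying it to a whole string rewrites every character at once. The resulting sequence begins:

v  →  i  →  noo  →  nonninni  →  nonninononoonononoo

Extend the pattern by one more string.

Applying the rule to each of the 19 symbols of nonninononoonononoo gives the pieces no nni no no noo no nni no nni no nni nni no nni no nni no nni nni, which concatenate to the answer.

nonninononoononninonninonninninonninonninonninni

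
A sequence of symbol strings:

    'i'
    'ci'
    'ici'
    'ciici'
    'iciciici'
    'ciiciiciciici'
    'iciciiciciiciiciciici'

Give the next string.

Each term (from the third on) is the two preceding terms concatenated in order: term 3 = i·ci = ici.
So term 8 is ciiciiciciici·iciciiciciiciiciciici.

ciiciiciciiciiciciiciciiciiciciici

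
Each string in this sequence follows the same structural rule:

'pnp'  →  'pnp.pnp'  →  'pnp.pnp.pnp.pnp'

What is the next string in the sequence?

s(k+1) = s(k)·.·s(k) — each term doubles the last with '.' between the halves.
Doubling pnp.pnp.pnp.pnp with '.' between the halves:

pnp.pnp.pnp.pnp.pnp.pnp.pnp.pnp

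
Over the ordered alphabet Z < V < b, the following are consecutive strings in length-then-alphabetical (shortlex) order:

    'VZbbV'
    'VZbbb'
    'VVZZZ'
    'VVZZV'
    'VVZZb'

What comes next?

VVZVZ

Find the rightmost character of VVZZb below b, bump it to the next letter, and reset everything to its right to Z.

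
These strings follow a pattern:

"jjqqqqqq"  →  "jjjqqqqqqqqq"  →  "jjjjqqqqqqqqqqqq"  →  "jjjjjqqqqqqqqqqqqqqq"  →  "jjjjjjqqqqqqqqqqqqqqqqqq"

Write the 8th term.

Term n consists of n j's, followed by 3n q's, where the shown terms are n = 2, 3, 4, 5, 6.
At n = 9 the blocks have lengths 9, 27.

jjjjjjjjjqqqqqqqqqqqqqqqqqqqqqqqqqqq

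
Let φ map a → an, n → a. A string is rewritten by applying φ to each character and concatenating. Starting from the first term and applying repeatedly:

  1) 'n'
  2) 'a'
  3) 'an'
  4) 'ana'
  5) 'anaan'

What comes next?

Expanding anaan: a→an, n→a, a→an, a→an, n→a. Concatenated: an a an an a.

anaanana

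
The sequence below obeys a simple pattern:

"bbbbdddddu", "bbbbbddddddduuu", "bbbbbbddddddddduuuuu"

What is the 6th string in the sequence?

Term n consists of n+3 b's, followed by 2n+3 d's, followed by 2n-1 u's (n = 1, 2, …).
For term 6, n = 6, so the run lengths are 9, 15, 11.

bbbbbbbbbddddddddddddddduuuuuuuuuuu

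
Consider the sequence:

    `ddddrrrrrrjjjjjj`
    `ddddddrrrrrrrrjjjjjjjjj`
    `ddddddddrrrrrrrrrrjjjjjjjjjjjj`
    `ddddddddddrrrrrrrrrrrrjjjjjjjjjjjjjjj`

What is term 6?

Term n consists of 2n d's, followed by 2n+2 r's, followed by 3n j's, where the shown terms are n = 2, 3, 4, 5.
At n = 7 the blocks have lengths 14, 16, 21.

ddddddddddddddrrrrrrrrrrrrrrrrjjjjjjjjjjjjjjjjjjjjj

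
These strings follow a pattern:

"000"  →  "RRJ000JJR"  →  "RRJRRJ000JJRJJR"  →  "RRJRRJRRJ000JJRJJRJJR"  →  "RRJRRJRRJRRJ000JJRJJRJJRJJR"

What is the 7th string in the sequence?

Each term wraps the previous one in RRJ on the left and JJR on the right.
From RRJRRJRRJRRJ000JJRJJRJJRJJR, 2 further steps: RRJRRJRRJRRJ000JJRJJRJJRJJR → RRJRRJRRJRRJRRJ000JJRJJRJJRJJRJJR → (answer).

RRJRRJRRJRRJRRJRRJ000JJRJJRJJRJJRJJRJJR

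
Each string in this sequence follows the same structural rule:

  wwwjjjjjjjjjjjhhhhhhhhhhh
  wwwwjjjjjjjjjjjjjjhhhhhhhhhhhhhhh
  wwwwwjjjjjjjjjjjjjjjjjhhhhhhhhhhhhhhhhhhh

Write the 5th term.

Term n consists of n w's, followed by 3n+2 j's, followed by 4n-1 h's, where the shown terms are n = 3, 4, 5.
At n = 7 the blocks have lengths 7, 23, 27.

wwwwwwwjjjjjjjjjjjjjjjjjjjjjjjhhhhhhhhhhhhhhhhhhhhhhhhhhh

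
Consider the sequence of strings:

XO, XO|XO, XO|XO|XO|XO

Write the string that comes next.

Every step duplicates the string with '|' between the halves.
So the next term is two copies of XO|XO|XO|XO with '|' between the halves.

XO|XO|XO|XO|XO|XO|XO|XO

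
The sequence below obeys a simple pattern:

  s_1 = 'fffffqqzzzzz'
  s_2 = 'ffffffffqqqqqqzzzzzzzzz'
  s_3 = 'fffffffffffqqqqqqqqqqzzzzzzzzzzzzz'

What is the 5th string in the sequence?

fffffffffffffffffqqqqqqqqqqqqqqqqqqzzzzzzzzzzzzzzzzzzzzz

Each string has the form f^{3n+2} q^{4n-2} z^{4n+1} (n = 1, 2, …).
At n = 5 the blocks have lengths 17, 18, 21.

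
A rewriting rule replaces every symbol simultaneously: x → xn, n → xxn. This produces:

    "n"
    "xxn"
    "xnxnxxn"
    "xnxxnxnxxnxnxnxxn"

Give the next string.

Rewriting the 17 symbols of xnxxnxnxxnxnxnxxn one by one yields xn xxn xn xn xxn xn xxn xn xn xxn xn xxn xn xxn xn xn xxn; concatenated:

xnxxnxnxnxxnxnxxnxnxnxxnxnxxnxnxxnxnxnxxn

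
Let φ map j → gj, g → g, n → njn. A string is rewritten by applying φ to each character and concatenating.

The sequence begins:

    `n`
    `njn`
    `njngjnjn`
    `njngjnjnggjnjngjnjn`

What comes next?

Applying the rule to each of the 19 symbols of njngjnjnggjnjngjnjn gives the pieces njn gj njn g gj njn gj njn g g gj njn gj njn g gj njn gj njn, which concatenate to the answer.

njngjnjnggjnjngjnjngggjnjngjnjnggjnjngjnjn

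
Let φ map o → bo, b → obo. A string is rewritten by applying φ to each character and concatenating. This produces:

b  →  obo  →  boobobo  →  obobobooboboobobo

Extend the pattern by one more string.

boobobooboboobobobooboboobobobooboboobobo

Replace each of the 17 characters of obobobooboboobobo in place — bo obo bo obo bo obo bo bo obo bo obo bo bo obo bo obo bo — and concatenate.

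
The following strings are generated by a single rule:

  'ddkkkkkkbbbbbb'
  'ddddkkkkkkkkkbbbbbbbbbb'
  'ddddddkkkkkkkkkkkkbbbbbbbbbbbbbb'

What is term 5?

ddddddddddkkkkkkkkkkkkkkkkkkbbbbbbbbbbbbbbbbbbbbbb

Reading off run lengths: d runs 2, 4, 6; k runs 6, 9, 12; b runs 6, 10, 14 — each is linear in n (n = 1, 2, …).
Setting n = 5 gives 10, 18, 22 characters in each block.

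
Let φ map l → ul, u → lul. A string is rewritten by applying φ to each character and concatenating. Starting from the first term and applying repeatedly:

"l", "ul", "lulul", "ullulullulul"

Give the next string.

lululullulullululullulullulul

Apply φ to ullulullulul symbol by symbol: u→lul, l→ul, l→ul, u→lul, l→ul, u→lul, l→ul, l→ul, u→lul, l→ul, u→lul, l→ul; joined: lul ul ul lul ul lul ul ul lul ul lul ul.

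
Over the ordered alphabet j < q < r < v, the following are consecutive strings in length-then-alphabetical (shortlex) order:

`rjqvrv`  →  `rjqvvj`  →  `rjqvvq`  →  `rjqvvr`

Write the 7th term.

rjrjjq

Advancing 3 positions from rjqvvr through rjqvvr → rjqvvv → rjrjjj reaches term 7.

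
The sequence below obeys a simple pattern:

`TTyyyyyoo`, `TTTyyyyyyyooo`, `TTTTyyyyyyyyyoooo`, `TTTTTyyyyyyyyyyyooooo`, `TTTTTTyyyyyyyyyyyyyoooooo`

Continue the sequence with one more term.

TTTTTTTyyyyyyyyyyyyyyyooooooo

Term n consists of n T's, followed by 2n+1 y's, followed by n o's, where the shown terms are n = 2, 3, 4, 5, 6.
Setting n = 7 gives 7, 15, 7 characters in each block.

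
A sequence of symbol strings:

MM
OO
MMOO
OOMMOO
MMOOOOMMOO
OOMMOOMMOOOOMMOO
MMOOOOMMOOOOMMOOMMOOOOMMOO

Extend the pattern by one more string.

OOMMOOMMOOOOMMOOMMOOOOMMOOOOMMOOMMOOOOMMOO

This is a Fibonacci-style word recurrence s(k) = s(k−2)·s(k−1): e.g. MM·OO = MMOO.
Continuing: OOMMOOMMOOOOMMOO · MMOOOOMMOOOOMMOOMMOOOOMMOO gives term 8.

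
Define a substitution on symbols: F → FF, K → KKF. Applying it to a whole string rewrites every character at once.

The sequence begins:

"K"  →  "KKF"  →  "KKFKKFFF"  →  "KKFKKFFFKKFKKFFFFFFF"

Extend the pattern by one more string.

KKFKKFFFKKFKKFFFFFFFKKFKKFFFKKFKKFFFFFFFFFFFFFFF

Replace each of the 20 characters of KKFKKFFFKKFKKFFFFFFF in place — KKF KKF FF KKF KKF FF FF FF KKF KKF FF KKF KKF FF FF FF FF FF FF FF — and concatenate.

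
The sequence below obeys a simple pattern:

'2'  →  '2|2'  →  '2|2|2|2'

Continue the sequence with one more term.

Every step duplicates the string with '|' between the halves.
Doubling 2|2|2|2 with '|' between the halves:

2|2|2|2|2|2|2|2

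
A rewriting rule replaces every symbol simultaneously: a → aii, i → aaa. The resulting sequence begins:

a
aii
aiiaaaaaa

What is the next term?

Expanding aiiaaaaaa: a→aii, i→aaa, i→aaa, a→aii, a→aii, a→aii, a→aii, a→aii, a→aii. Concatenated: aii aaa aaa aii aii aii aii aii aii.

aiiaaaaaaaiiaiiaiiaiiaiiaii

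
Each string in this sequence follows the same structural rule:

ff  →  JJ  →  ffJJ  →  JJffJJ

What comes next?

ffJJJJffJJ

Each term (from the third on) is the two preceding terms concatenated in order: term 3 = ff·JJ = ffJJ.
Continuing: ffJJ · JJffJJ gives term 5.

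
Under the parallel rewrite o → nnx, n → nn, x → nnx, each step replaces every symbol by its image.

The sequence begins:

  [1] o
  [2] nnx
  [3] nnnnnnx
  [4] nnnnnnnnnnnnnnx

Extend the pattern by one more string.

Rewriting the 15 symbols of nnnnnnnnnnnnnnx one by one yields nn nn nn nn nn nn nn nn nn nn nn nn nn nn nnx; concatenated:

nnnnnnnnnnnnnnnnnnnnnnnnnnnnnnx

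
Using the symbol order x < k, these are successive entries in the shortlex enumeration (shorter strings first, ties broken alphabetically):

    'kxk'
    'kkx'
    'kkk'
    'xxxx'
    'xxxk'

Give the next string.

Find the rightmost character of xxxk below k, bump it to the next letter, and reset everything to its right to x.

xxkx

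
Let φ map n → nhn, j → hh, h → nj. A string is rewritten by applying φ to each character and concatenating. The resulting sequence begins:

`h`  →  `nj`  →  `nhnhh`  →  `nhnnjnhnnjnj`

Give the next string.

nhnnjnhnnhnhhnhnnjnhnnhnhhnhnhh

Apply φ to nhnnjnhnnjnj symbol by symbol: n→nhn, h→nj, n→nhn, n→nhn, j→hh, n→nhn, h→nj, n→nhn, n→nhn, j→hh, n→nhn, j→hh; joined: nhn nj nhn nhn hh nhn nj nhn nhn hh nhn hh.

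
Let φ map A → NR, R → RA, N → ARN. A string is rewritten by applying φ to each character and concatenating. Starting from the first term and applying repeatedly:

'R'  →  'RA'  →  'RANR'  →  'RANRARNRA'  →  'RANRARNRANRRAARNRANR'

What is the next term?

Applying the rule to each of the 20 symbols of RANRARNRANRRAARNRANR gives the pieces RA NR ARN RA NR RA ARN RA NR ARN RA RA NR NR RA ARN RA NR ARN RA, which concatenate to the answer.

RANRARNRANRRAARNRANRARNRARANRNRRAARNRANRARNRA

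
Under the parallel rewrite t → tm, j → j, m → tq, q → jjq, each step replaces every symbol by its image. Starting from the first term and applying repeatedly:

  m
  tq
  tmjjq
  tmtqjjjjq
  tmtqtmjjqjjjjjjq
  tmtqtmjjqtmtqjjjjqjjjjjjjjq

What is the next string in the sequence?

tmtqtmjjqtmtqjjjjqtmtqtmjjqjjjjjjqjjjjjjjjjjq

φ(tmtqtmjjqtmtqjjjjqjjjjjjjjq) expands symbol-by-symbol to tm tq tm jjq tm tq j j jjq tm tq tm jjq j j j j jjq j j j j j j j j jjq; joining the 27 pieces gives the next term.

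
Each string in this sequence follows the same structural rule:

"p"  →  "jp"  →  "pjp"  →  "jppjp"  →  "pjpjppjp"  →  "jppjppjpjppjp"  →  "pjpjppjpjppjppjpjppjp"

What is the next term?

This is a Fibonacci-style word recurrence s(k) = s(k−2)·s(k−1): e.g. p·jp = pjp.
So term 8 is jppjppjpjppjp·pjpjppjpjppjppjpjppjp.

jppjppjpjppjppjpjppjpjppjppjpjppjp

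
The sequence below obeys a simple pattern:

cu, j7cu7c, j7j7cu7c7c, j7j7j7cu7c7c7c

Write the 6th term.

s(k+1) = j7·s(k)·7c, so each term gains j7 as a prefix and 7c as a suffix.
From j7j7j7cu7c7c7c, 2 further steps: j7j7j7cu7c7c7c → j7j7j7j7cu7c7c7c7c → (answer).

j7j7j7j7j7cu7c7c7c7c7c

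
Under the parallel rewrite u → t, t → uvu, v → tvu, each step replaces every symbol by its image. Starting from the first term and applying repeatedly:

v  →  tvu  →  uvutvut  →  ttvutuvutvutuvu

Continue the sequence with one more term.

Applying the rule to each of the 15 symbols of ttvutuvutvutuvu gives the pieces uvu uvu tvu t uvu t tvu t uvu tvu t uvu t tvu t, which concatenate to the answer.

uvuuvutvutuvuttvutuvutvutuvuttvut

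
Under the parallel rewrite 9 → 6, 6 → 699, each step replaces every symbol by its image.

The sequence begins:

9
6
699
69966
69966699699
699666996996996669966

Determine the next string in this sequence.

6996669969969966699666996669969969966699699

Replace each of the 21 characters of 699666996996996669966 in place — 699 6 6 699 699 699 6 6 699 6 6 699 6 6 699 699 699 6 6 699 699 — and concatenate.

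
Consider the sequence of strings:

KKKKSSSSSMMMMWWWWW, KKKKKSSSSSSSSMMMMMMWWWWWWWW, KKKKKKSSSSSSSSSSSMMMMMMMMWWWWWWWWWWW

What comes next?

KKKKKKKSSSSSSSSSSSSSSMMMMMMMMMMWWWWWWWWWWWWWW

The n-th term is n+2 K's then 3n-1 S's then 2n M's then 3n-1 W's, where the shown terms are n = 2, 3, 4.
Setting n = 5 gives 7, 14, 10, 14 characters in each block.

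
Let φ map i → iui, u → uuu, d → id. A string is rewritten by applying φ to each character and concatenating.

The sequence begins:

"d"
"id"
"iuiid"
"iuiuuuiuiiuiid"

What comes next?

Rewriting the 14 symbols of iuiuuuiuiiuiid one by one yields iui uuu iui uuu uuu uuu iui uuu iui iui uuu iui iui id; concatenated:

iuiuuuiuiuuuuuuuuuiuiuuuiuiiuiuuuiuiiuiid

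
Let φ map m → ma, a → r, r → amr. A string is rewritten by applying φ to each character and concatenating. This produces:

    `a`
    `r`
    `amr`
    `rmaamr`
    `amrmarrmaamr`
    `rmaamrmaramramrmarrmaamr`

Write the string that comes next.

Rewriting the 24 symbols of rmaamrmaramramrmarrmaamr one by one yields amr ma r r ma amr ma r amr r ma amr r ma amr ma r amr amr ma r r ma amr; concatenated:

amrmarrmaamrmaramrrmaamrrmaamrmaramramrmarrmaamr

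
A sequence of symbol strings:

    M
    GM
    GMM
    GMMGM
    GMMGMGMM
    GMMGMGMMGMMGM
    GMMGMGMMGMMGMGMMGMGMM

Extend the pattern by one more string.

GMMGMGMMGMMGMGMMGMGMMGMMGMGMMGMMGM

From term 3 onward, concatenate the last term with the second-to-last: GM·M = GMM, GMM·GM = GMMGM, …
Continuing: GMMGMGMMGMMGMGMMGMGMM · GMMGMGMMGMMGM gives term 8.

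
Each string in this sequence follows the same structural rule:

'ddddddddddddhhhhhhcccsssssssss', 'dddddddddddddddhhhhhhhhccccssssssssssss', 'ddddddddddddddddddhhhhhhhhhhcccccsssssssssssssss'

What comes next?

Reading off run lengths: d runs 12, 15, 18; h runs 6, 8, 10; c runs 3, 4, 5; s runs 9, 12, 15 — each is linear in n, where the shown terms are n = 3, 4, 5.
Setting n = 6 gives 21, 12, 6, 18 characters in each block.

dddddddddddddddddddddhhhhhhhhhhhhccccccssssssssssssssssss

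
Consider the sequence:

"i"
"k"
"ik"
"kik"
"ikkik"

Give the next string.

kikikkik

Each term (from the third on) is the two preceding terms concatenated in order: term 3 = i·k = ik.
So term 6 is kik·ikkik.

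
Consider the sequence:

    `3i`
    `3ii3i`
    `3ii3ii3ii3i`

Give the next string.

Each string is two copies of the previous one joined by 'i'.
So the next term is two copies of 3ii3ii3ii3i with 'i' between the halves.

3ii3ii3ii3ii3ii3ii3ii3i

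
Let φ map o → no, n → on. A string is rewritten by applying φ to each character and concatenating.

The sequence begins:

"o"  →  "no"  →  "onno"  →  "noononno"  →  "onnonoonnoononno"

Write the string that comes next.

Rewriting the 16 symbols of onnonoonnoononno one by one yields no on on no on no no on on no no on no on on no; concatenated:

noononnoonnonoononnonoonnoononno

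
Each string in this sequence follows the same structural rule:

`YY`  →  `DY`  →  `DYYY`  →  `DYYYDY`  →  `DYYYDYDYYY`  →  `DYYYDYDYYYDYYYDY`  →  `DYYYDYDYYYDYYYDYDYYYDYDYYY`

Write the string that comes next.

From term 3 onward, concatenate the last term with the second-to-last: DY·YY = DYYY, DYYY·DY = DYYYDY, …
So term 8 is DYYYDYDYYYDYYYDYDYYYDYDYYY·DYYYDYDYYYDYYYDY.

DYYYDYDYYYDYYYDYDYYYDYDYYYDYYYDYDYYYDYYYDY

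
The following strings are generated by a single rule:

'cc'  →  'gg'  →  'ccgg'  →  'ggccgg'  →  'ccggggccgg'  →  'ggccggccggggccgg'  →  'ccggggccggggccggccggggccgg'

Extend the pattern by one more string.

This is a Fibonacci-style word recurrence s(k) = s(k−2)·s(k−1): e.g. cc·gg = ccgg.
Continuing: ggccggccggggccgg · ccggggccggggccggccggggccgg gives term 8.

ggccggccggggccggccggggccggggccggccggggccgg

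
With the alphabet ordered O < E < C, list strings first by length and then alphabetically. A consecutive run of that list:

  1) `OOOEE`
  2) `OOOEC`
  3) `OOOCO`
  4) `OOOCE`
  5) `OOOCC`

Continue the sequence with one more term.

OOEOO

Find the rightmost character of OOOCC below C, bump it to the next letter, and reset everything to its right to O.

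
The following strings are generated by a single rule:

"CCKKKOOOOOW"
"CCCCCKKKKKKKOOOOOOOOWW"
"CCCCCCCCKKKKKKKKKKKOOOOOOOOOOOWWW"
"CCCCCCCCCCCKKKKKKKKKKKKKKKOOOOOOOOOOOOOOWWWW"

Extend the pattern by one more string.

CCCCCCCCCCCCCCKKKKKKKKKKKKKKKKKKKOOOOOOOOOOOOOOOOOWWWWW

Each string has the form C^{3n-1} K^{4n-1} O^{3n+2} W^{n} (n = 1, 2, …).
At n = 5 the blocks have lengths 14, 19, 17, 5.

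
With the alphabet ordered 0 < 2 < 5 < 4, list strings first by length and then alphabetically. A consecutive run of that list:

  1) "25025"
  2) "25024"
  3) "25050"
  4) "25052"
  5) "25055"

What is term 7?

25040

Continuing the enumeration 2 steps past 25055: 25055 → 25054 → (answer).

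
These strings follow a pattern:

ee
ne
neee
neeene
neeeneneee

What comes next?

neeeneneeeneeene

This is a Fibonacci-style word recurrence s(k) = s(k−1)·s(k−2): e.g. ne·ee = neee.
So term 6 is neeeneneee·neeene.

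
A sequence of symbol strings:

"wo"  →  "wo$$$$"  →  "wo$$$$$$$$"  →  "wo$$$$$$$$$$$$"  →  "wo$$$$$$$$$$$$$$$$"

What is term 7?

Every step adds $$$$ to the end: s(k+1) = s(k)·$$$$.
From wo$$$$$$$$$$$$$$$$, 2 further steps: wo$$$$$$$$$$$$$$$$ → wo$$$$$$$$$$$$$$$$$$$$ → (answer).

wo$$$$$$$$$$$$$$$$$$$$$$$$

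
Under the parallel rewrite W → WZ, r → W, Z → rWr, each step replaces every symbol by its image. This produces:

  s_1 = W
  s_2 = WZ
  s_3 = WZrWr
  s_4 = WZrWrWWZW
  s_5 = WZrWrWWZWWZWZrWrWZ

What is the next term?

Rewriting the 18 symbols of WZrWrWWZWWZWZrWrWZ one by one yields WZ rWr W WZ W WZ WZ rWr WZ WZ rWr WZ rWr W WZ W WZ rWr; concatenated:

WZrWrWWZWWZWZrWrWZWZrWrWZrWrWWZWWZrWr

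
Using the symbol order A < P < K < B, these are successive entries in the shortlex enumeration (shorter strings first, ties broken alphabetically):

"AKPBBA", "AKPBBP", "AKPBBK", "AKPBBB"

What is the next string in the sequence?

AKKAAA

The successor of AKPBBB increments the rightmost position that isn't already B and resets every position after it to A.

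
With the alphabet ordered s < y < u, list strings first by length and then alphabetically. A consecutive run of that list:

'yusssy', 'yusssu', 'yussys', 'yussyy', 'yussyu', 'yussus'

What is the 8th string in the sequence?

Advancing 2 positions from yussus through yussus → yussuy reaches term 8.

yussuu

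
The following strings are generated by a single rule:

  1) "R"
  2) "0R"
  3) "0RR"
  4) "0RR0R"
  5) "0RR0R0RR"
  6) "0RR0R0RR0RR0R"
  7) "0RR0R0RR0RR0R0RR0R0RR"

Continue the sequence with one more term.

0RR0R0RR0RR0R0RR0R0RR0RR0R0RR0RR0R

This is a Fibonacci-style word recurrence s(k) = s(k−1)·s(k−2): e.g. 0R·R = 0RR.
The next term joins 0RR0R0RR0RR0R0RR0R0RR and 0RR0R0RR0RR0R.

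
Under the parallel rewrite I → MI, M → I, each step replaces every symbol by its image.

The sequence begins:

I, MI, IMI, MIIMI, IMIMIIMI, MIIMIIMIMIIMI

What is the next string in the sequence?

Applying the rule to each of the 13 symbols of MIIMIIMIMIIMI gives the pieces I MI MI I MI MI I MI I MI MI I MI, which concatenate to the answer.

IMIMIIMIMIIMIIMIMIIMI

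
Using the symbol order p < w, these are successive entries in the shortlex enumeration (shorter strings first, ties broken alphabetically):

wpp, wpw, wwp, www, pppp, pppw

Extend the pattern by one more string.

Treat pppw as a base-2 numeral over the given alphabet and add one, carrying through any trailing w's.

ppwp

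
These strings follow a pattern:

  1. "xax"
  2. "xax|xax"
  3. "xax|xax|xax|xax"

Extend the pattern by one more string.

Every step duplicates the string with '|' between the halves.
One more doubling of xax|xax|xax|xax gives the answer.

xax|xax|xax|xax|xax|xax|xax|xax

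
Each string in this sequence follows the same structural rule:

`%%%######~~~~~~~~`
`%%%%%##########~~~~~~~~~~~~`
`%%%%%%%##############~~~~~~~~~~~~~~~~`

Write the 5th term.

The n-th term is 2n-1 %'s then 4n-2 #'s then 4n ~'s, where the shown terms are n = 2, 3, 4.
At n = 6 the blocks have lengths 11, 22, 24.

%%%%%%%%%%%######################~~~~~~~~~~~~~~~~~~~~~~~~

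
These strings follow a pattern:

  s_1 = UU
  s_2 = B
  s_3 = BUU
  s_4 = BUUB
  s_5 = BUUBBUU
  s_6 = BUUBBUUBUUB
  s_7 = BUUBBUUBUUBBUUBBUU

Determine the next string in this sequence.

From term 3 onward, concatenate the last term with the second-to-last: B·UU = BUU, BUU·B = BUUB, …
The next term joins BUUBBUUBUUBBUUBBUU and BUUBBUUBUUB.

BUUBBUUBUUBBUUBBUUBUUBBUUBUUB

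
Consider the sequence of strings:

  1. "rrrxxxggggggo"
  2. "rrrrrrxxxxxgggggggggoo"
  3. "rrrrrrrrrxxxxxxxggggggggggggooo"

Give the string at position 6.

rrrrrrrrrrrrrrrrrrxxxxxxxxxxxxxgggggggggggggggggggggoooooo

The n-th term is 3n r's then 2n+1 x's then 3n+3 g's then n o's (n = 1, 2, …).
For term 6, n = 6, so the run lengths are 18, 13, 21, 6.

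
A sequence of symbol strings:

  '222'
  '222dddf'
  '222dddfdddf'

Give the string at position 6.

Every step adds dddf to the end: s(k+1) = s(k)·dddf.
From 222dddfdddf, 3 further steps: 222dddfdddf → 222dddfdddfdddf → 222dddfdddfdddfdddf → (answer).

222dddfdddfdddfdddfdddf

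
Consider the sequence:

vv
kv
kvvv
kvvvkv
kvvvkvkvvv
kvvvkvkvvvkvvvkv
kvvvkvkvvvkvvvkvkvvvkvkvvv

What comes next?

From term 3 onward, concatenate the last term with the second-to-last: kv·vv = kvvv, kvvv·kv = kvvvkv, …
Continuing: kvvvkvkvvvkvvvkvkvvvkvkvvv · kvvvkvkvvvkvvvkv gives term 8.

kvvvkvkvvvkvvvkvkvvvkvkvvvkvvvkvkvvvkvvvkv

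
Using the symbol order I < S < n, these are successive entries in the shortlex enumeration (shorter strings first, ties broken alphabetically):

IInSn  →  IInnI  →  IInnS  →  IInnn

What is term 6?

ISIIS

Stepping forward 2 times from IInnn: IInnn → ISIII, then the target.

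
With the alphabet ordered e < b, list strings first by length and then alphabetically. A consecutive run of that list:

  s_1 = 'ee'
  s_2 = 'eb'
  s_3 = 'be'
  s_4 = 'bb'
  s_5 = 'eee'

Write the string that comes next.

eeb

Treat eee as a base-2 numeral over the given alphabet and add one, carrying through any trailing b's.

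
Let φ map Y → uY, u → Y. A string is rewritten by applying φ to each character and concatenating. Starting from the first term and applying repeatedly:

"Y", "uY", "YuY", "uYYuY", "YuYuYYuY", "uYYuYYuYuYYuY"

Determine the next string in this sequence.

YuYuYYuYuYYuYYuYuYYuY

Replace each of the 13 characters of uYYuYYuYuYYuY in place — Y uY uY Y uY uY Y uY Y uY uY Y uY — and concatenate.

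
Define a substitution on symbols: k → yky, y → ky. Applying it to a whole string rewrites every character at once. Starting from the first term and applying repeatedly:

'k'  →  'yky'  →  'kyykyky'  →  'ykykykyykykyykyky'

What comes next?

kyykykyykykyykykykyykykyykykykyykykyykyky

Applying the rule to each of the 17 symbols of ykykykyykykyykyky gives the pieces ky yky ky yky ky yky ky ky yky ky yky ky ky yky ky yky ky, which concatenate to the answer.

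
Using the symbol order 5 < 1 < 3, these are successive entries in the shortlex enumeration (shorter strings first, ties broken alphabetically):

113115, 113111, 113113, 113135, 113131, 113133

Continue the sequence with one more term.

113355

Treat 113133 as a base-3 numeral over the given alphabet and add one, carrying through any trailing 3's.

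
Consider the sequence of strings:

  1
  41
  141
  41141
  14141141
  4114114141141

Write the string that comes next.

141411414114114141141

Each term (from the third on) is the two preceding terms concatenated in order: term 3 = 1·41 = 141.
The next term joins 14141141 and 4114114141141.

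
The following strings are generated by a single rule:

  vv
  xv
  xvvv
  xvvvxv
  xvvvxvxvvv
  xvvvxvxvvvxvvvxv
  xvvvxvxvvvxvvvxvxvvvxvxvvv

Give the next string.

xvvvxvxvvvxvvvxvxvvvxvxvvvxvvvxvxvvvxvvvxv

From term 3 onward, concatenate the last term with the second-to-last: xv·vv = xvvv, xvvv·xv = xvvvxv, …
So term 8 is xvvvxvxvvvxvvvxvxvvvxvxvvv·xvvvxvxvvvxvvvxv.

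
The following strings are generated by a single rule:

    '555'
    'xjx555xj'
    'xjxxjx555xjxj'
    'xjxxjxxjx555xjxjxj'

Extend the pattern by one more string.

Each term wraps the previous one in xjx on the left and xj on the right.
So the next term is xjx·xjxxjxxjx555xjxjxj·xj.

xjxxjxxjxxjx555xjxjxjxj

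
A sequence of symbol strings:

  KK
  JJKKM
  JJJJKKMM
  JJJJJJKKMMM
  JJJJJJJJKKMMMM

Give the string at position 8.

JJJJJJJJJJJJJJKKMMMMMMM

s(k+1) = JJ·s(k)·M, so each term gains JJ as a prefix and M as a suffix.
From JJJJJJJJKKMMMM, 3 further steps: JJJJJJJJKKMMMM → JJJJJJJJJJKKMMMMM → JJJJJJJJJJJJKKMMMMMM → (answer).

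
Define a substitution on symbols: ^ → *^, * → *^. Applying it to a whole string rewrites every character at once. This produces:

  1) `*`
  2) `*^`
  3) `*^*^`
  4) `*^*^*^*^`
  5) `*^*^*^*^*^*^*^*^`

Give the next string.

*^*^*^*^*^*^*^*^*^*^*^*^*^*^*^*^

Replace each of the 16 characters of *^*^*^*^*^*^*^*^ in place — *^ *^ *^ *^ *^ *^ *^ *^ *^ *^ *^ *^ *^ *^ *^ *^ — and concatenate.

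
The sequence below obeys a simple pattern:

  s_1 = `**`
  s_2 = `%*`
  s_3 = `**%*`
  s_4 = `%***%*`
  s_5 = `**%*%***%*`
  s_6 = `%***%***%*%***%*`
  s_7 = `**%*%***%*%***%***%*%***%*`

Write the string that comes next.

Each term (from the third on) is the two preceding terms concatenated in order: term 3 = **·%* = **%*.
So term 8 is %***%***%*%***%*·**%*%***%*%***%***%*%***%*.

%***%***%*%***%***%*%***%*%***%***%*%***%*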